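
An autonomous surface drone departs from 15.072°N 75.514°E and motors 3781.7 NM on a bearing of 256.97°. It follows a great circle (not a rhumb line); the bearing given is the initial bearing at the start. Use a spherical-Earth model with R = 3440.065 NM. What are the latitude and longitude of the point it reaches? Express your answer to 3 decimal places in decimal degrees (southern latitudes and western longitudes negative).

Central angle δ = d/R = 1.099311 rad.
Start latitude φ₁ = 0.263056 rad; initial bearing θ = 4.484973 rad.
sin φ₂ = sin φ₁ cos δ + cos φ₁ sin δ cos θ = (0.260033)(0.454210) + (0.965600)(0.890894)(-0.225461) = -0.075843
φ₂ = asin(-0.075843) = -0.075916 rad = -4.350°.
For the longitude increment, Δλ = atan2( sin θ sin δ cos φ₁, cos δ − sin φ₁ sin φ₂ ) = atan2(-0.838098, 0.473932) = -60.512°.
Hence λ₂ = 75.514° + -60.512° = 15.002°.

latitude -4.350°, longitude 15.002°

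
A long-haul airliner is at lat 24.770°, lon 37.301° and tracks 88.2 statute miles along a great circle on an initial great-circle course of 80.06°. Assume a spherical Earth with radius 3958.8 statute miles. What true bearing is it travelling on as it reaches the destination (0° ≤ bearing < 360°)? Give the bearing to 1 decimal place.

final bearing 80.6°

The arc subtends δ = 88.2/3958.8 = 0.022279 rad at the centre.
Start latitude φ₁ = 0.432318 rad; initial bearing θ = 1.397311 rad.
sin φ₂ = sin φ₁ cos δ + cos φ₁ sin δ cos θ = (0.418977)(0.999752) + (0.907997)(0.022278)(0.172617) = 0.422364
φ₂ = asin(0.422364) = 0.436052 rad = 24.984°.
For the longitude increment, Δλ = atan2( sin θ sin δ cos φ₁, cos δ − sin φ₁ sin φ₂ ) = atan2(0.019924, 0.822791) = 1.387°.
Hence λ₂ = 37.301° + 1.387° = 38.688°.
The forward bearing on arrival equals the back-azimuth from the destination plus 180°.
Back-azimuth from P₂ (25.0°, 38.7°) to P₁ (24.8°, 37.3°), with Δλ' = λ₁ − λ₂ = -1.4°: atan2( sin Δλ' cos φ₁ , cos φ₂ sin φ₁ − sin φ₂ cos φ₁ cos Δλ' ) = 260.6°.
Final bearing = (260.6° + 180°) mod 360° = 80.6°.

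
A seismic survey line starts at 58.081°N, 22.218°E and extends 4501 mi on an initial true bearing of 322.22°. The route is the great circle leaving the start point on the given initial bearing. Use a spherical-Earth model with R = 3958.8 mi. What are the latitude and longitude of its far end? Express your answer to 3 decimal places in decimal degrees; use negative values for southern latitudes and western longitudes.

δ = 4501/3958.8 = 1.136961 rad (65.1430°).
With φ₁ = 58.081° = 1.013705 rad and θ = 322.22° = 5.623800 rad:
Destination latitude: φ₂ = arcsin( sin φ₁ cos δ + cos φ₁ sin δ cos θ ) = arcsin(0.735966) = 47.389°.
For the longitude increment, Δλ = atan2( sin θ sin δ cos φ₁, cos δ − sin φ₁ sin φ₂ ) = atan2(-0.293903, -0.204331) = -124.808°.
λ₂ = λ₁ + Δλ = -102.590°.

latitude 47.389°, longitude -102.590°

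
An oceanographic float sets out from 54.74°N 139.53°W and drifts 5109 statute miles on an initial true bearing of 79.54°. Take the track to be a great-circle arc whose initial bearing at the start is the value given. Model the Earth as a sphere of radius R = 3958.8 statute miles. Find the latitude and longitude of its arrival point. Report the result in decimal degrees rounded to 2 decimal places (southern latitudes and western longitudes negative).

Angular distance δ = d/R = 5109 / 3958.8 = 1.290543 rad.
Start latitude φ₁ = 0.955393 rad; initial bearing θ = 1.388235 rad.
sin φ₂ = sin φ₁ cos δ + cos φ₁ sin δ cos θ = (0.816541)(0.276599) + (0.577288)(0.960985)(0.181549) = 0.326572
φ₂ = asin(0.326572) = 0.332674 rad = 19.06°.
For the longitude increment, Δλ = atan2( sin θ sin δ cos φ₁, cos δ − sin φ₁ sin φ₂ ) = atan2(0.545546, 0.009940) = 88.96°.
λ₂ = -139.53° + 88.96° = -50.57°.

latitude 19.06°, longitude -50.57°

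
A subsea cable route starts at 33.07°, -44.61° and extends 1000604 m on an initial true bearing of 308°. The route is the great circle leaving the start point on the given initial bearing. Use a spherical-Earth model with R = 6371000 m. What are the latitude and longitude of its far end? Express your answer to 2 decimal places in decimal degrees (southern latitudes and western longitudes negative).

latitude 38.29°, longitude -53.64°

Angular distance δ = d/R = 1000604 / 6371000 = 0.157056 rad.
Start latitude φ₁ = 0.577180 rad; initial bearing θ = 5.375614 rad.
sin φ₂ = sin φ₁ cos δ + cos φ₁ sin δ cos θ = (0.545663)(0.987692) + (0.838005)(0.156411)(0.615661) = 0.619644
φ₂ = asin(0.619644) = 0.668289 rad = 38.29°.
For the longitude increment, Δλ = atan2( sin θ sin δ cos φ₁, cos δ − sin φ₁ sin φ₂ ) = atan2(-0.103287, 0.649575) = -9.03°.
Hence λ₂ = -44.61° + -9.03° = -53.64°.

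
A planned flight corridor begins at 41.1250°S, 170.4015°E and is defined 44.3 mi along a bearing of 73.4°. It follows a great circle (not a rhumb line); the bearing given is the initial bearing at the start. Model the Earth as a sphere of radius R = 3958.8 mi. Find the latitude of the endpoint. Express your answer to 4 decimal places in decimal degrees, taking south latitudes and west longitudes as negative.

Central angle δ = d/R = 0.011190 rad.
Converting: φ₁ = -0.717767 rad, θ = 1.281072 rad.
Applying the spherical law of cosines for sides, sin φ₂ = sin φ₁ cos δ + cos φ₁ sin δ cos θ = -0.655255, so φ₂ = -40.9390°.
Δλ = atan2( sin θ sin δ cos φ₁ , cos δ − sin φ₁ sin φ₂ ) = atan2(0.008078, 0.568974) = 0.014196 rad = 0.8134°.
λ₂ = 170.4015° + 0.8134° = 171.2149°.

latitude -40.9390°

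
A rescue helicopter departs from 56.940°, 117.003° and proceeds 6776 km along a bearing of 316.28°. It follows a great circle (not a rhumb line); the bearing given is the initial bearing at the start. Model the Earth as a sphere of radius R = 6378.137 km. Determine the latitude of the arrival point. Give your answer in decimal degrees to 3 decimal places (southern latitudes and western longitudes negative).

The arc subtends δ = 6776/6378.137 = 1.062379 rad at the centre.
With φ₁ = 56.940° = 0.993790 rad and θ = 316.28° = 5.520127 rad:
Applying the spherical law of cosines for sides, sin φ₂ = sin φ₁ cos δ + cos φ₁ sin δ cos θ = 0.752375, so φ₂ = 48.797°.
Then Δλ = atan2(-0.329338, -0.143770) = -1.982402 rad, from sin θ sin δ cos φ₁ over cos δ − sin φ₁ sin φ₂.
λ₂ = λ₁ + Δλ = 3.420°.

latitude 48.797°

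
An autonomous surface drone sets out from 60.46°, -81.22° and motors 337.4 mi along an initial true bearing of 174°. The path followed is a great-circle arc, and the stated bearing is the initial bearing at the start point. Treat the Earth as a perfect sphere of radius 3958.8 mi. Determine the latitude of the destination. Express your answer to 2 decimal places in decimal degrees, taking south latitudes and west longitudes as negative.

latitude 55.60°

Central angle δ = d/R = 0.085228 rad.
Start latitude φ₁ = 1.055226 rad; initial bearing θ = 3.036873 rad.
sin φ₂ = sin φ₁ cos δ + cos φ₁ sin δ cos θ = (0.870012)(0.996370) + (0.493031)(0.085125)(-0.994522) = 0.825115
φ₂ = asin(0.825115) = 0.970405 rad = 55.60°.
For the longitude increment, Δλ = atan2( sin θ sin δ cos φ₁, cos δ − sin φ₁ sin φ₂ ) = atan2(0.004387, 0.278511) = 0.90°.
λ₂ = -81.22° + 0.90° = -80.32°.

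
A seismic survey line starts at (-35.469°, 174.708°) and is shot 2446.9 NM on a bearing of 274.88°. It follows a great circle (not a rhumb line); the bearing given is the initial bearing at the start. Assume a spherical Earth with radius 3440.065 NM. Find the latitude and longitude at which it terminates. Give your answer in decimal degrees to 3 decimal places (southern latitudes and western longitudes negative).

latitude -23.224°, longitude 129.652°

Angular distance δ = d/R = 2446.9 / 3440.065 = 0.711295 rad.
Start latitude φ₁ = -0.619051 rad; initial bearing θ = 4.797561 rad.
sin φ₂ = sin φ₁ cos δ + cos φ₁ sin δ cos θ = (-0.580262)(0.757517) + (0.814430)(0.652815)(0.085069) = -0.394330
φ₂ = asin(-0.394330) = -0.405339 rad = -23.224°.
Then Δλ = atan2(-0.529745, 0.528702) = -0.786383 rad, from sin θ sin δ cos φ₁ over cos δ − sin φ₁ sin φ₂.
Hence λ₂ = 174.708° + -45.056° = 129.652°.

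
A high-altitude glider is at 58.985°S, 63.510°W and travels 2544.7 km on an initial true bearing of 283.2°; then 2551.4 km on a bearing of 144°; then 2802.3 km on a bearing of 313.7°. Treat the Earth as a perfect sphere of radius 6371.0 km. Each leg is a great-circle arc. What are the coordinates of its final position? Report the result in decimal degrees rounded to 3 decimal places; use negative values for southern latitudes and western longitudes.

Apply the spherical direct solution leg by leg, carrying full precision between legs.
Leg 1: from (-58.985°, -63.510°), δ = 2544.7/6371 = 0.399419 rad, θ = 283.2° → φ = -48.058°, λ = -98.013°.
Leg 2: from (-48.058°, -98.013°), δ = 2551.4/6371 = 0.400471 rad, θ = 144° → φ = -63.608°, λ = -66.982°.
Leg 3: from (-63.608°, -66.982°), δ = 2802.3/6371 = 0.439852 rad, θ = 313.7° → φ = -42.823°, λ = -91.799°.

latitude -42.823°, longitude -91.799°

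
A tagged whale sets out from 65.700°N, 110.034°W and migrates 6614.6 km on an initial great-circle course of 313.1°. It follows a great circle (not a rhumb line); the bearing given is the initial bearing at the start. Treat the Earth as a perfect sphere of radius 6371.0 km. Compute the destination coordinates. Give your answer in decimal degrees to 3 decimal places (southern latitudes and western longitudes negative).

latitude 44.829°, longitude 132.459°

δ = 6614.6/6371 = 1.038236 rad (59.4865°).
Converting: φ₁ = 1.146681 rad, θ = 5.464626 rad.
Applying the spherical law of cosines for sides, sin φ₂ = sin φ₁ cos δ + cos φ₁ sin δ cos θ = 0.704993, so φ₂ = 44.829°.
Δλ = atan2( sin θ sin δ cos φ₁ , cos δ − sin φ₁ sin φ₂ ) = atan2(-0.258860, -0.134792) = -2.050879 rad = -117.507°.
λ₂ = -110.034° + -117.507° = -227.541°, normalized to (−180°, 180°] → 132.459°.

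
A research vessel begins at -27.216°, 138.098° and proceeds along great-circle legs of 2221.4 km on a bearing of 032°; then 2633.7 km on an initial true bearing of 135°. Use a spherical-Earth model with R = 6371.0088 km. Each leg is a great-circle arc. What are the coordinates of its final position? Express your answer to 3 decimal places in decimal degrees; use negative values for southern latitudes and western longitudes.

latitude -25.943°, longitude 167.103°

Apply the spherical direct solution leg by leg, carrying full precision between legs.
Leg 1: from (-27.216°, 138.098°), δ = 2221.4/6371.0088 = 0.348673 rad, θ = 32° → φ = -9.914°, λ = 148.689°.
Leg 2: from (-9.914°, 148.689°), δ = 2633.7/6371.0088 = 0.413388 rad, θ = 135° → φ = -25.943°, λ = 167.103°.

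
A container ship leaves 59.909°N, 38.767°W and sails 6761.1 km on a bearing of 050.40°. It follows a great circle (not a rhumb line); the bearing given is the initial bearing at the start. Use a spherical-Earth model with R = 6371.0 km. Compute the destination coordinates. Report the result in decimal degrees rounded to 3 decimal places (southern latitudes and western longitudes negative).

latitude 44.511°, longitude 70.634°

Angular distance δ = d/R = 6761.1 / 6371 = 1.061231 rad.
With φ₁ = 59.909° = 1.045609 rad and θ = 50.4° = 0.879646 rad:
sin φ₂ = sin φ₁ cos δ + cos φ₁ sin δ cos θ = (0.865230)(0.487798) + (0.501375)(0.872956)(0.637424) = 0.701044
φ₂ = asin(0.701044) = 0.776861 rad = 44.511°.
Then Δλ = atan2(0.337237, -0.118767) = 1.909408 rad, from sin θ sin δ cos φ₁ over cos δ − sin φ₁ sin φ₂.
λ₂ = -38.767° + 109.401° = 70.634°.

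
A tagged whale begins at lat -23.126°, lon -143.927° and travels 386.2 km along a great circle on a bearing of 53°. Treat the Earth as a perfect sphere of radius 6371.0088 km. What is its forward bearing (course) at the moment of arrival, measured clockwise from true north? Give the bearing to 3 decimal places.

Angular distance δ = d/R = 386.2 / 6371.0088 = 0.060618 rad.
With φ₁ = -23.126° = -0.403625 rad and θ = 53° = 0.925025 rad:
sin φ₂ = sin φ₁ cos δ + cos φ₁ sin δ cos θ = (-0.392754)(0.998163) + (0.919643)(0.060581)(0.601815) = -0.358504
φ₂ = asin(-0.358504) = -0.366665 rad = -21.008°.
Then Δλ = atan2(0.044494, 0.857359) = 0.051851 rad, from sin θ sin δ cos φ₁ over cos δ − sin φ₁ sin φ₂.
λ₂ = λ₁ + Δλ = -140.956°.
The forward bearing on arrival equals the back-azimuth from the destination plus 180°.
Back-azimuth from P₂ (-21.008°, -140.956°) to P₁ (-23.126°, -143.927°), with Δλ' = λ₁ − λ₂ = -2.971°: atan2( sin Δλ' cos φ₁ , cos φ₂ sin φ₁ − sin φ₂ cos φ₁ cos Δλ' ) = 231.883°.
Final bearing = (231.883° + 180°) mod 360° = 51.883°.

final bearing 51.883°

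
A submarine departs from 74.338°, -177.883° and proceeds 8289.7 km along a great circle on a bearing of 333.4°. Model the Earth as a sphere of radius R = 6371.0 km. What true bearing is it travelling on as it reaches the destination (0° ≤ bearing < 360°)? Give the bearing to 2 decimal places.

Angular distance δ = d/R = 8289.7 / 6371 = 1.301162 rad.
Start latitude φ₁ = 1.297443 rad; initial bearing θ = 5.818928 rad.
Applying the spherical law of cosines for sides, sin φ₂ = sin φ₁ cos δ + cos φ₁ sin δ cos θ = 0.489155, so φ₂ = 29.285°.
Δλ = atan2( sin θ sin δ cos φ₁ , cos δ − sin φ₁ sin φ₂ ) = atan2(-0.116510, -0.204614) = -2.623965 rad = -150.342°.
λ₂ = -177.883° + -150.342° = -328.225°, normalized to (−180°, 180°] → 31.775°.
The forward bearing on arrival equals the back-azimuth from the destination plus 180°.
Back-azimuth from P₂ (29.29°, 31.77°) to P₁ (74.34°, -177.88°), with Δλ' = λ₁ − λ₂ = -209.66°: atan2( sin Δλ' cos φ₁ , cos φ₂ sin φ₁ − sin φ₂ cos φ₁ cos Δλ' ) = 7.97°.
Final bearing = (7.97° + 180°) mod 360° = 187.97°.

final bearing 187.97°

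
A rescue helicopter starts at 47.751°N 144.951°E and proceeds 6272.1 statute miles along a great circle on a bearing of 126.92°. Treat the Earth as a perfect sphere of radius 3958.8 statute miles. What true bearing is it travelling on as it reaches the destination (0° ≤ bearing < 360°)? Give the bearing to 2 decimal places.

final bearing 143.81°

Central angle δ = d/R = 1.584344 rad.
Converting: φ₁ = 0.833412 rad, θ = 2.215172 rad.
Destination latitude: φ₂ = arcsin( sin φ₁ cos δ + cos φ₁ sin δ cos θ ) = arcsin(-0.413873) = -24.448°.
Δλ = atan2( sin θ sin δ cos φ₁ , cos δ − sin φ₁ sin φ₂ ) = atan2(0.537481, 0.292814) = 1.071962 rad = 61.419°.
λ₂ = 144.951° + 61.419° = 206.370°, normalized to (−180°, 180°] → -153.630°.
The forward bearing on arrival equals the back-azimuth from the destination plus 180°.
Back-azimuth from P₂ (-24.45°, -153.63°) to P₁ (47.75°, 144.95°), with Δλ' = λ₁ − λ₂ = 298.58°: atan2( sin Δλ' cos φ₁ , cos φ₂ sin φ₁ − sin φ₂ cos φ₁ cos Δλ' ) = 323.81°.
Final bearing = (323.81° + 180°) mod 360° = 143.81°.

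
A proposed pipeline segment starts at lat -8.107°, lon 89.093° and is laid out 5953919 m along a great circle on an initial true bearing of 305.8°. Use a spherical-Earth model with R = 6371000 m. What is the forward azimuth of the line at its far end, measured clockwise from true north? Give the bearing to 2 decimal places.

final bearing 299.67°

The arc subtends δ = 5953919/6371000 = 0.934534 rad at the centre.
Start latitude φ₁ = -0.141494 rad; initial bearing θ = 5.337217 rad.
Destination latitude: φ₂ = arcsin( sin φ₁ cos δ + cos φ₁ sin δ cos θ ) = arcsin(0.381998) = 22.458°.
Then Δλ = atan2(-0.645838, 0.648063) = -0.783678 rad, from sin θ sin δ cos φ₁ over cos δ − sin φ₁ sin φ₂.
Hence λ₂ = 89.093° + -44.901° = 44.192°.
The forward bearing on arrival equals the back-azimuth from the destination plus 180°.
Back-azimuth from P₂ (22.46°, 44.19°) to P₁ (-8.11°, 89.09°), with Δλ' = λ₁ − λ₂ = 44.90°: atan2( sin Δλ' cos φ₁ , cos φ₂ sin φ₁ − sin φ₂ cos φ₁ cos Δλ' ) = 119.67°.
Final bearing = (119.67° + 180°) mod 360° = 299.67°.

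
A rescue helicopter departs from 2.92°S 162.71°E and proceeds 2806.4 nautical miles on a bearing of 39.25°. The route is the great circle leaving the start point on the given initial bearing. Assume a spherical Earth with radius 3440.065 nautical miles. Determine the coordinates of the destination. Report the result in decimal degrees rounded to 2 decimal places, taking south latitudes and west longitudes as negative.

latitude 31.89°, longitude -164.42°

Angular distance δ = d/R = 2806.4 / 3440.065 = 0.815799 rad.
With φ₁ = -2.92° = -0.050964 rad and θ = 39.25° = 0.685042 rad:
Applying the spherical law of cosines for sides, sin φ₂ = sin φ₁ cos δ + cos φ₁ sin δ cos θ = 0.528327, so φ₂ = 31.89°.
For the longitude increment, Δλ = atan2( sin θ sin δ cos φ₁, cos δ − sin φ₁ sin φ₂ ) = atan2(0.460184, 0.712201) = 32.87°.
λ₂ = 162.71° + 32.87° = 195.58°, normalized to (−180°, 180°] → -164.42°.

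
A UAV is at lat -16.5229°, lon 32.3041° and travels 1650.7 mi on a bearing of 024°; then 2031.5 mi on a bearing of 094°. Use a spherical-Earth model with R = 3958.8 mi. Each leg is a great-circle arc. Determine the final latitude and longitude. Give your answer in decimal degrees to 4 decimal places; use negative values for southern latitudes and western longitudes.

latitude 2.7733°, longitude 71.1896°

Apply the spherical direct solution leg by leg, carrying full precision between legs.
Leg 1: from (-16.5229°, 32.3041°), δ = 1650.7/3958.8 = 0.416970 rad, θ = 24° → φ = 5.4323°, λ = 41.8285°.
Leg 2: from (5.4323°, 41.8285°), δ = 2031.5/3958.8 = 0.513161 rad, θ = 94° → φ = 2.7733°, λ = 71.1896°.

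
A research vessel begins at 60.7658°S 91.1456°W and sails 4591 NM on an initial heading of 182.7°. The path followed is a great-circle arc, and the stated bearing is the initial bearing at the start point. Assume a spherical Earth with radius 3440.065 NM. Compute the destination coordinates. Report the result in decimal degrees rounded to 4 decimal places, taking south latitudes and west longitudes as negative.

latitude -42.7280°, longitude 92.4289°

The arc subtends δ = 4591/3440.065 = 1.334568 rad at the centre.
With φ₁ = -60.7658° = -1.060563 rad and θ = 182.7° = 3.188717 rad:
sin φ₂ = sin φ₁ cos δ + cos φ₁ sin δ cos θ = (-0.872631)(0.234038) + (0.488381)(0.972228)(-0.998890) = -0.678518
φ₂ = asin(-0.678518) = -0.745744 rad = -42.7280°.
Δλ = atan2( sin θ sin δ cos φ₁ , cos δ − sin φ₁ sin φ₂ ) = atan2(-0.022367, -0.358058) = -3.079206 rad = -176.4255°.
λ₂ = -91.1456° + -176.4255° = -267.5711°, normalized to (−180°, 180°] → 92.4289°.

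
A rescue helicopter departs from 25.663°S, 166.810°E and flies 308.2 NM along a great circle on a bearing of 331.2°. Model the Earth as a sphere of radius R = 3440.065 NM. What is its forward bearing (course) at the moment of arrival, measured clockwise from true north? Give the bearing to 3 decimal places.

Central angle δ = d/R = 0.089591 rad.
With φ₁ = -25.663° = -0.447904 rad and θ = 331.2° = 5.780530 rad:
sin φ₂ = sin φ₁ cos δ + cos φ₁ sin δ cos θ = (-0.433077)(0.995989) + (0.901357)(0.089472)(0.876307) = -0.360670
φ₂ = asin(-0.360670) = -0.368986 rad = -21.141°.
Then Δλ = atan2(-0.038851, 0.839792) = -0.046230 rad, from sin θ sin δ cos φ₁ over cos δ − sin φ₁ sin φ₂.
λ₂ = λ₁ + Δλ = 164.161°.
The forward bearing on arrival equals the back-azimuth from the destination plus 180°.
Back-azimuth from P₂ (-21.141°, 164.161°) to P₁ (-25.663°, 166.810°), with Δλ' = λ₁ − λ₂ = 2.649°: atan2( sin Δλ' cos φ₁ , cos φ₂ sin φ₁ − sin φ₂ cos φ₁ cos Δλ' ) = 152.253°.
Final bearing = (152.253° + 180°) mod 360° = 332.253°.

final bearing 332.253°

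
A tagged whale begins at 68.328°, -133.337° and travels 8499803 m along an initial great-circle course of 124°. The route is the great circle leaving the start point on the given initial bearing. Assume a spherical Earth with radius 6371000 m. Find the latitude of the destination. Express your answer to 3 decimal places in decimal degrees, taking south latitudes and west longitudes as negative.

The arc subtends δ = 8499803/6371000 = 1.334140 rad at the centre.
Converting: φ₁ = 1.192549 rad, θ = 2.164208 rad.
sin φ₂ = sin φ₁ cos δ + cos φ₁ sin δ cos θ = (0.929313)(0.234454) + (0.369293)(0.972127)(-0.559193) = 0.017131
φ₂ = asin(0.017131) = 0.017132 rad = 0.982°.
Then Δλ = atan2(0.297624, 0.218534) = 0.937445 rad, from sin θ sin δ cos φ₁ over cos δ − sin φ₁ sin φ₂.
λ₂ = λ₁ + Δλ = -79.625°.

latitude 0.982°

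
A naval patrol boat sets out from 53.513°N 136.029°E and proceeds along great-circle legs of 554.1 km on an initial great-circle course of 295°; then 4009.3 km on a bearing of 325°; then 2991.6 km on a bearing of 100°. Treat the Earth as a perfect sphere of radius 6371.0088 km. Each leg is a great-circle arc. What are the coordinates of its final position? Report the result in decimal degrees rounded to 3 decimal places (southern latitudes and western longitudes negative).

latitude 54.151°, longitude 98.146°

Apply the spherical direct solution leg by leg, carrying full precision between legs.
Leg 1: from (53.513°, 136.029°), δ = 554.1/6371.0088 = 0.086972 rad, θ = 295° → φ = 55.364°, λ = 128.067°.
Leg 2: from (55.364°, 128.067°), δ = 4009.3/6371.0088 = 0.629304 rad, θ = 325° → φ = 69.917°, λ = 48.603°.
Leg 3: from (69.917°, 48.603°), δ = 2991.6/6371.0088 = 0.469565 rad, θ = 100° → φ = 54.151°, λ = 98.146°.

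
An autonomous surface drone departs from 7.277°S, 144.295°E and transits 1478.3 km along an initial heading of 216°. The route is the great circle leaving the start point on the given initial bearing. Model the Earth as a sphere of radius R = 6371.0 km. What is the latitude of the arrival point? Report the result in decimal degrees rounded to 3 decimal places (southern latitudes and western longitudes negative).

latitude -17.928°

Angular distance δ = d/R = 1478.3 / 6371 = 0.232036 rad.
Start latitude φ₁ = -0.127008 rad; initial bearing θ = 3.769911 rad.
sin φ₂ = sin φ₁ cos δ + cos φ₁ sin δ cos θ = (-0.126666)(0.973200) + (0.991945)(0.229959)(-0.809017) = -0.307814
φ₂ = asin(-0.307814) = -0.312895 rad = -17.928°.
For the longitude increment, Δλ = atan2( sin θ sin δ cos φ₁, cos δ − sin φ₁ sin φ₂ ) = atan2(-0.134078, 0.934211) = -8.167°.
λ₂ = λ₁ + Δλ = 136.128°.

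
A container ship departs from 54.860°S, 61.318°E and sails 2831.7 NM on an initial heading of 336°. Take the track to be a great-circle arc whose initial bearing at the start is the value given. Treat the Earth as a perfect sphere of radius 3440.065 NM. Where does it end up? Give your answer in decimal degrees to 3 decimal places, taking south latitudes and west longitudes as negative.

The arc subtends δ = 2831.7/3440.065 = 0.823153 rad at the centre.
Start latitude φ₁ = -0.957488 rad; initial bearing θ = 5.864306 rad.
Applying the spherical law of cosines for sides, sin φ₂ = sin φ₁ cos δ + cos φ₁ sin δ cos θ = -0.170420, so φ₂ = -9.812°.
Δλ = atan2( sin θ sin δ cos φ₁ , cos δ − sin φ₁ sin φ₂ ) = atan2(-0.171670, 0.540551) = -0.307509 rad = -17.619°.
Hence λ₂ = 61.318° + -17.619° = 43.699°.

latitude -9.812°, longitude 43.699°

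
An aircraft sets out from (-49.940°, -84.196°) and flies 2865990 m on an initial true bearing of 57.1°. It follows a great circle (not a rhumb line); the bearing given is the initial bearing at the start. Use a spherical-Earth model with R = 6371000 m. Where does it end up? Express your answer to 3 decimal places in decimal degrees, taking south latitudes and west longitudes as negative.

The arc subtends δ = 2865990/6371000 = 0.449849 rad at the centre.
Start latitude φ₁ = -0.871617 rad; initial bearing θ = 0.996583 rad.
Applying the spherical law of cosines for sides, sin φ₂ = sin φ₁ cos δ + cos φ₁ sin δ cos θ = -0.537218, so φ₂ = -32.494°.
For the longitude increment, Δλ = atan2( sin θ sin δ cos φ₁, cos δ − sin φ₁ sin φ₂ ) = atan2(0.234969, 0.489342) = 25.649°.
λ₂ = λ₁ + Δλ = -58.547°.

latitude -32.494°, longitude -58.547°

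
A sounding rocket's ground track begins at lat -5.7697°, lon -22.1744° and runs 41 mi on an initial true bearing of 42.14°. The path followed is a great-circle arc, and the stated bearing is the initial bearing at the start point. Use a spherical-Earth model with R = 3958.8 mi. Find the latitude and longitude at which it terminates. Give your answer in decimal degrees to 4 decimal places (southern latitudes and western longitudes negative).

δ = 41/3958.8 = 0.010357 rad (0.5934°).
Start latitude φ₁ = -0.100700 rad; initial bearing θ = 0.735482 rad.
Applying the spherical law of cosines for sides, sin φ₂ = sin φ₁ cos δ + cos φ₁ sin δ cos θ = -0.092884, so φ₂ = -5.3296°.
Δλ = atan2( sin θ sin δ cos φ₁ , cos δ − sin φ₁ sin φ₂ ) = atan2(0.006913, 0.990609) = 0.006979 rad = 0.3999°.
Hence λ₂ = -22.1744° + 0.3999° = -21.7745°.

latitude -5.3296°, longitude -21.7745°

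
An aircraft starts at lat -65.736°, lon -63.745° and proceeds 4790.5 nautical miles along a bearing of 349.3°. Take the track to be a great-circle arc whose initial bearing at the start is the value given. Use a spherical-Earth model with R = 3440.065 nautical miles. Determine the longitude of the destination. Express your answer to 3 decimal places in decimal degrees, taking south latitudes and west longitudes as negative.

longitude -74.583°

δ = 4790.5/3440.065 = 1.392561 rad (79.7879°).
Start latitude φ₁ = -1.147310 rad; initial bearing θ = 6.096435 rad.
Applying the spherical law of cosines for sides, sin φ₂ = sin φ₁ cos δ + cos φ₁ sin δ cos θ = 0.235768, so φ₂ = 13.637°.
For the longitude increment, Δλ = atan2( sin θ sin δ cos φ₁, cos δ − sin φ₁ sin φ₂ ) = atan2(-0.075089, 0.392234) = -10.838°.
λ₂ = -63.745° + -10.838° = -74.583°.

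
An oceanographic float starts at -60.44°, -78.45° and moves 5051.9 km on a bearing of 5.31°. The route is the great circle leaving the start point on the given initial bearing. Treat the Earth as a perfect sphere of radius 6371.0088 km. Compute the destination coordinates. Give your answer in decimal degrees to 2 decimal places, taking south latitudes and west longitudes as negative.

latitude -15.10°, longitude -74.53°

Angular distance δ = d/R = 5051.9 / 6371.0088 = 0.792951 rad.
With φ₁ = -60.44° = -1.054877 rad and θ = 5.31° = 0.092677 rad:
Applying the spherical law of cosines for sides, sin φ₂ = sin φ₁ cos δ + cos φ₁ sin δ cos θ = -0.260449, so φ₂ = -15.10°.
Then Δλ = atan2(0.032526, 0.475197) = 0.068341 rad, from sin θ sin δ cos φ₁ over cos δ − sin φ₁ sin φ₂.
λ₂ = -78.45° + 3.92° = -74.53°.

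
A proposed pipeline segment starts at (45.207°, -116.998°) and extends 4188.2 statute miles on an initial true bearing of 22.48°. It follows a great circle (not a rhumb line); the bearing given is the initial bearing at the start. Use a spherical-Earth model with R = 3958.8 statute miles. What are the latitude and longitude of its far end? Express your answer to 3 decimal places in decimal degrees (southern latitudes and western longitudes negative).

δ = 4188.2/3958.8 = 1.057947 rad (60.6159°).
Converting: φ₁ = 0.789011 rad, θ = 0.392350 rad.
sin φ₂ = sin φ₁ cos δ + cos φ₁ sin δ cos θ = (0.709657)(0.490662) + (0.704548)(0.871350)(0.924013) = 0.915460
φ₂ = asin(0.915460) = 1.156650 rad = 66.271°.
Then Δλ = atan2(0.234734, -0.159000) = 2.166168 rad, from sin θ sin δ cos φ₁ over cos δ − sin φ₁ sin φ₂.
λ₂ = λ₁ + Δλ = 7.114°.

latitude 66.271°, longitude 7.114°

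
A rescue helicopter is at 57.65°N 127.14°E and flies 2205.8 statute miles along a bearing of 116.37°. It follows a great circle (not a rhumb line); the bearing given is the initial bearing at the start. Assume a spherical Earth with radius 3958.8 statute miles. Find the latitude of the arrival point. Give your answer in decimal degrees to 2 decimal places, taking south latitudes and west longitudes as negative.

Central angle δ = d/R = 0.557189 rad.
With φ₁ = 57.65° = 1.006182 rad and θ = 116.37° = 2.031040 rad:
Destination latitude: φ₂ = arcsin( sin φ₁ cos δ + cos φ₁ sin δ cos θ ) = arcsin(0.591336) = 36.25°.
Δλ = atan2( sin θ sin δ cos φ₁ , cos δ − sin φ₁ sin φ₂ ) = atan2(0.253514, 0.349187) = 0.627970 rad = 35.98°.
Hence λ₂ = 127.14° + 35.98° = 163.12°.

latitude 36.25°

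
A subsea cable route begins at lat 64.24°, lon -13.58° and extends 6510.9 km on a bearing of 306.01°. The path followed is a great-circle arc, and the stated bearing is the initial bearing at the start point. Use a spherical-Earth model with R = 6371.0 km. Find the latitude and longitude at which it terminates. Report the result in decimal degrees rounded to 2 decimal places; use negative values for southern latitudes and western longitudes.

Angular distance δ = d/R = 6510.9 / 6371 = 1.021959 rad.
Start latitude φ₁ = 1.121200 rad; initial bearing θ = 5.340882 rad.
Applying the spherical law of cosines for sides, sin φ₂ = sin φ₁ cos δ + cos φ₁ sin δ cos θ = 0.687838, so φ₂ = 43.46°.
For the longitude increment, Δλ = atan2( sin θ sin δ cos φ₁, cos δ − sin φ₁ sin φ₂ ) = atan2(-0.299924, -0.097787) = -108.06°.
Hence λ₂ = -13.58° + -108.06° = -121.64°.

latitude 43.46°, longitude -121.64°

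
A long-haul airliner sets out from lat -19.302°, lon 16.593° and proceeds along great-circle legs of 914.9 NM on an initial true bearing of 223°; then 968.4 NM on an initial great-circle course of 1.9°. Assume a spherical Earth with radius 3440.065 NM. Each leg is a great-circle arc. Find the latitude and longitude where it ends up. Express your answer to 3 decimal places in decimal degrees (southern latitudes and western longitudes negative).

latitude -13.901°, longitude 5.188°

Apply the spherical direct solution leg by leg, carrying full precision between legs.
Leg 1: from (-19.302°, 16.593°), δ = 914.9/3440.065 = 0.265954 rad, θ = 223° → φ = -30.023°, λ = 4.645°.
Leg 2: from (-30.023°, 4.645°), δ = 968.4/3440.065 = 0.281506 rad, θ = 1.9° → φ = -13.901°, λ = 5.188°.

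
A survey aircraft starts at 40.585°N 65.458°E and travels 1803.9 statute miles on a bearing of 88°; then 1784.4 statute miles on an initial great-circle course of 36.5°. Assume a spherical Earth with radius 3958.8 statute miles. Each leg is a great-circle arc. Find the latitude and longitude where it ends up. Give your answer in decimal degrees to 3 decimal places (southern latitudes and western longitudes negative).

Apply the spherical direct solution leg by leg, carrying full precision between legs.
Leg 1: from (40.585°, 65.458°), δ = 1803.9/3958.8 = 0.455668 rad, θ = 88° → φ = 36.574°, λ = 98.662°.
Leg 2: from (36.574°, 98.662°), δ = 1784.4/3958.8 = 0.450743 rad, θ = 36.5° → φ = 54.843°, λ = 125.407°.

latitude 54.843°, longitude 125.407°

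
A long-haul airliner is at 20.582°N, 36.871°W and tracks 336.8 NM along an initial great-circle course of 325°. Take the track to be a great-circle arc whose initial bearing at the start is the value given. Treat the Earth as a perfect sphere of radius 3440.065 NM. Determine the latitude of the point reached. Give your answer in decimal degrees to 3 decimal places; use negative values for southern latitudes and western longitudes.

The arc subtends δ = 336.8/3440.065 = 0.097905 rad at the centre.
Converting: φ₁ = 0.359224 rad, θ = 5.672320 rad.
sin φ₂ = sin φ₁ cos δ + cos φ₁ sin δ cos θ = (0.351548)(0.995211) + (0.936170)(0.097749)(0.819152) = 0.424824
φ₂ = asin(0.424824) = 0.438768 rad = 25.140°.
Then Δλ = atan2(-0.052488, 0.845865) = -0.061973 rad, from sin θ sin δ cos φ₁ over cos δ − sin φ₁ sin φ₂.
Hence λ₂ = -36.871° + -3.551° = -40.422°.

latitude 25.140°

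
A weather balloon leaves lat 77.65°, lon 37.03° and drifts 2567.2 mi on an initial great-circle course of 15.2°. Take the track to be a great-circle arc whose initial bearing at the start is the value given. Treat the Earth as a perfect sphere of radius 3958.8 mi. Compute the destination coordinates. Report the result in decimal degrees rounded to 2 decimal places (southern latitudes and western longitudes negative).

latitude 64.58°, longitude -164.62°

The arc subtends δ = 2567.2/3958.8 = 0.648479 rad at the centre.
Converting: φ₁ = 1.355248 rad, θ = 0.265290 rad.
Applying the spherical law of cosines for sides, sin φ₂ = sin φ₁ cos δ + cos φ₁ sin δ cos θ = 0.903221, so φ₂ = 64.58°.
Δλ = atan2( sin θ sin δ cos φ₁ , cos δ − sin φ₁ sin φ₂ ) = atan2(0.033870, -0.085316) = 2.763686 rad = 158.35°.
λ₂ = 37.03° + 158.35° = 195.38°, normalized to (−180°, 180°] → -164.62°.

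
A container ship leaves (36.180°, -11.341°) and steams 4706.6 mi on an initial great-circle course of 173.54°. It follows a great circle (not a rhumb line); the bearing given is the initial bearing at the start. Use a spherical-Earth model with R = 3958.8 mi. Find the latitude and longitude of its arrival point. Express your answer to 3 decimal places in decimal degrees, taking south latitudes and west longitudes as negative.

Central angle δ = d/R = 1.188896 rad.
With φ₁ = 36.180° = 0.631460 rad and θ = 173.54° = 3.028844 rad:
Destination latitude: φ₂ = arcsin( sin φ₁ cos δ + cos φ₁ sin δ cos θ ) = arcsin(-0.524256) = -31.618°.
Then Δλ = atan2(0.084272, 0.682166) = 0.122913 rad, from sin θ sin δ cos φ₁ over cos δ − sin φ₁ sin φ₂.
Hence λ₂ = -11.341° + 7.042° = -4.299°.

latitude -31.618°, longitude -4.299°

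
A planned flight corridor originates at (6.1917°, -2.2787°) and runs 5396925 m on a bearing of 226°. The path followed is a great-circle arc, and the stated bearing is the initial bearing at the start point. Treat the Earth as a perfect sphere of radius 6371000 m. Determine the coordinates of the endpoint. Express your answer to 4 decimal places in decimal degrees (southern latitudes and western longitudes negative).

latitude -26.4939°, longitude -39.3137°

The arc subtends δ = 5396925/6371000 = 0.847108 rad at the centre.
Converting: φ₁ = 0.108066 rad, θ = 3.944444 rad.
Applying the spherical law of cosines for sides, sin φ₂ = sin φ₁ cos δ + cos φ₁ sin δ cos θ = -0.446102, so φ₂ = -26.4939°.
Then Δλ = atan2(-0.535906, 0.710268) = -0.646383 rad, from sin θ sin δ cos φ₁ over cos δ − sin φ₁ sin φ₂.
Hence λ₂ = -2.2787° + -37.0350° = -39.3137°.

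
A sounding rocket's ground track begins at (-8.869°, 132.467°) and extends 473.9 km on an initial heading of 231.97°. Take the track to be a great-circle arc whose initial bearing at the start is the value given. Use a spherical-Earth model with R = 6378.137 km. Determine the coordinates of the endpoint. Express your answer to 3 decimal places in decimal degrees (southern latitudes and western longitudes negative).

latitude -11.475°, longitude 129.046°

Angular distance δ = d/R = 473.9 / 6378.137 = 0.074301 rad.
Start latitude φ₁ = -0.154793 rad; initial bearing θ = 4.048640 rad.
Destination latitude: φ₂ = arcsin( sin φ₁ cos δ + cos φ₁ sin δ cos θ ) = arcsin(-0.198936) = -11.475°.
For the longitude increment, Δλ = atan2( sin θ sin δ cos φ₁, cos δ − sin φ₁ sin φ₂ ) = atan2(-0.057773, 0.966570) = -3.421°.
Hence λ₂ = 132.467° + -3.421° = 129.046°.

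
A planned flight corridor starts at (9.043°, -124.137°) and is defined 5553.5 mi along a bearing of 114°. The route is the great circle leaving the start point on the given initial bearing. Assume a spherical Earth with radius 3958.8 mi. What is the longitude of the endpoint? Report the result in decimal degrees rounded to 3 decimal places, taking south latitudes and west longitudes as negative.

longitude -48.350°

δ = 5553.5/3958.8 = 1.402824 rad (80.3759°).
Converting: φ₁ = 0.157830 rad, θ = 1.989675 rad.
sin φ₂ = sin φ₁ cos δ + cos φ₁ sin δ cos θ = (0.157176)(0.167183) + (0.987571)(0.985926)(-0.406737) = -0.369751
φ₂ = asin(-0.369751) = -0.378741 rad = -21.700°.
For the longitude increment, Δλ = atan2( sin θ sin δ cos φ₁, cos δ − sin φ₁ sin φ₂ ) = atan2(0.889493, 0.225299) = 75.787°.
λ₂ = λ₁ + Δλ = -48.350°.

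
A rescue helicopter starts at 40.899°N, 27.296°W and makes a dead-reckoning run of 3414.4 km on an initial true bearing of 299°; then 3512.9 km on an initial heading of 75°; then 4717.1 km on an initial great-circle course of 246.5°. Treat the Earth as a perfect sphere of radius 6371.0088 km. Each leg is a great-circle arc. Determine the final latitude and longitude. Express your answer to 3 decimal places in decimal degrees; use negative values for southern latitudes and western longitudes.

Apply the spherical direct solution leg by leg, carrying full precision between legs.
Leg 1: from (40.899°, -27.296°), δ = 3414.4/6371.0088 = 0.535928 rad, θ = 299° → φ = 48.595°, λ = -69.772°.
Leg 2: from (48.595°, -69.772°), δ = 3512.9/6371.0088 = 0.551388 rad, θ = 75° → φ = 46.767°, λ = -22.147°.
Leg 3: from (46.767°, -22.147°), δ = 4717.1/6371.0088 = 0.740401 rad, θ = 246.5° → φ = 20.706°, λ = -63.551°.

latitude 20.706°, longitude -63.551°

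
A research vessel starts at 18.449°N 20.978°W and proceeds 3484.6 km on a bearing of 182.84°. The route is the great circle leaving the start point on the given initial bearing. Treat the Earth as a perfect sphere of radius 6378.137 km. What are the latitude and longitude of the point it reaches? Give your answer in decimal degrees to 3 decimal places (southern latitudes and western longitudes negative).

Central angle δ = d/R = 0.546335 rad.
With φ₁ = 18.449° = 0.321996 rad and θ = 182.84° = 3.191160 rad:
Applying the spherical law of cosines for sides, sin φ₂ = sin φ₁ cos δ + cos φ₁ sin δ cos θ = -0.221857, so φ₂ = -12.818°.
For the longitude increment, Δλ = atan2( sin θ sin δ cos φ₁, cos δ − sin φ₁ sin φ₂ ) = atan2(-0.024420, 0.924643) = -1.513°.
Hence λ₂ = -20.978° + -1.513° = -22.491°.

latitude -12.818°, longitude -22.491°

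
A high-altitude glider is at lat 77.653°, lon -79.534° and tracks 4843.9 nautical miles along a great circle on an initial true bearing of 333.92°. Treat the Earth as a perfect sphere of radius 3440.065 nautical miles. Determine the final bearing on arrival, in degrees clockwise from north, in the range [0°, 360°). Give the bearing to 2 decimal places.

final bearing 185.75°

δ = 4843.9/3440.065 = 1.408084 rad (80.6773°).
With φ₁ = 77.653° = 1.355301 rad and θ = 333.92° = 5.828003 rad:
Applying the spherical law of cosines for sides, sin φ₂ = sin φ₁ cos δ + cos φ₁ sin δ cos θ = 0.347771, so φ₂ = 20.351°.
Then Δλ = atan2(-0.092764, -0.177732) = -2.660553 rad, from sin θ sin δ cos φ₁ over cos δ − sin φ₁ sin φ₂.
λ₂ = -79.534° + -152.438° = -231.972°, normalized to (−180°, 180°] → 128.028°.
The forward bearing on arrival equals the back-azimuth from the destination plus 180°.
Back-azimuth from P₂ (20.35°, 128.03°) to P₁ (77.65°, -79.53°), with Δλ' = λ₁ − λ₂ = -207.56°: atan2( sin Δλ' cos φ₁ , cos φ₂ sin φ₁ − sin φ₂ cos φ₁ cos Δλ' ) = 5.75°.
Final bearing = (5.75° + 180°) mod 360° = 185.75°.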